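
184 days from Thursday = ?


Start: Thursday (index 3)
(3 + 184) mod 7
= 187 mod 7
= 5
Index 5 → Saturday

Saturday


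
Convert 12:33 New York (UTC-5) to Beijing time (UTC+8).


Time difference = UTC+8 - UTC-5 = +13 hours
New hour = (12 + 13) mod 24
= 25 mod 24 = 1
Minutes unchanged → 01:33; 25 ≥ 24 → next day

01:33 (next day)


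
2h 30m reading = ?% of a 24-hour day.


Time: 150 minutes
Day: 1440 minutes
Percentage = (150/1440) × 100 ≈ 10.4%

10.4%


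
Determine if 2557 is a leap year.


No

Rules: divisible by 4 AND (not by 100 OR by 400)
2557 ÷ 4 = 639 remainder 1 → not divisible by 4
Not divisible by 4 → not a leap year


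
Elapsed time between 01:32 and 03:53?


End time in minutes: 3×60 + 53 = 233
Start time in minutes: 1×60 + 32 = 92
Difference = 233 - 92 = 141 minutes
= 2 hours 21 minutes

2h 21m


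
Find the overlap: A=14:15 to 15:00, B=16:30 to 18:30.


Meeting A: 855-900 (in minutes from midnight)
Meeting B: 990-1110
Overlap start = max(855, 990) = 990
Overlap end = min(900, 1110) = 900
Overlap = max(0, 900 - 990) = 0 min

0 minutes


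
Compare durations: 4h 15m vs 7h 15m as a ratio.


17:29 (0.59)

Duration 1: 255 minutes
Duration 2: 435 minutes
Ratio = 255:435
GCD = 15
Simplified = 17:29
As a decimal: 17/29 ≈ 0.59


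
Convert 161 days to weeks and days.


Weeks: 161 ÷ 7 = 23 remainder 0

23 weeks 0 days


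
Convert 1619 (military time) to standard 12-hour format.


Hour: 16
16 - 12 = 4 → PM

4:19 PM


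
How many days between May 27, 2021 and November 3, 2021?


160 days

From May 27, 2021 to November 3, 2021
Rest of May 2021: 31 - 27 = 4
Full months: June 30, July 31, August 31, September 30, October 31
Days into November 2021: 3
Total = 4 + 30 + 31 + 31 + 30 + 31 + 3 = 160 days


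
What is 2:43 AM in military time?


02:43

Input: 2:43 AM
AM hour stays: 2


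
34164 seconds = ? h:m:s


9h 29m 24s

Hours: 34164 ÷ 3600 = 9 remainder 1764
Minutes: 1764 ÷ 60 = 29 remainder 24
Seconds: 24


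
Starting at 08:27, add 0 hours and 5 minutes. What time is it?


Start: 507 minutes from midnight
Add: 5 minutes
Total: 512 minutes
Hours: 512 ÷ 60 = 8 remainder 32

08:32


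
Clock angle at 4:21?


4.5°

Hour hand = 4×30 + 21×0.5 = 130.5°
Minute hand = 21×6 = 126°
Difference = |130.5 - 126| = 4.5°


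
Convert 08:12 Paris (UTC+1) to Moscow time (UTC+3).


10:12

Time difference = UTC+3 - UTC+1 = +2 hours
New hour = (8 + 2) mod 24
= 10 mod 24 = 10
Minutes unchanged → 10:12


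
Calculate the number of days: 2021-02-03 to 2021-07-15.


162 days

From February 3, 2021 to July 15, 2021
Rest of February 2021: 28 - 3 = 25
Full months: March 31, April 30, May 31, June 30
Days into July 2021: 15
Total = 25 + 31 + 30 + 31 + 30 + 15 = 162 days


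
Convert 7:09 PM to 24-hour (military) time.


Input: 7:09 PM
PM: 7 + 12 = 19

19:09


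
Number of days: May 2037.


31 days

Month: May (month 5)
May has 31 days


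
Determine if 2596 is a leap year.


Rules: divisible by 4 AND (not by 100 OR by 400)
2596 ÷ 4 = 649 exactly → divisible by 4
2596 ÷ 100 = 25 remainder 96 → not divisible by 100
Divisible by 4 but not by 100 → leap year

Yes


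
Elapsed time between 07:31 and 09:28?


1h 57m

End time in minutes: 9×60 + 28 = 568
Start time in minutes: 7×60 + 31 = 451
Difference = 568 - 451 = 117 minutes
= 1 hours 57 minutes


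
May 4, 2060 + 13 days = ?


May 17, 2060

Start: May 4, 2060
Add 13 days
May 4 + 13 = May 17, 2060


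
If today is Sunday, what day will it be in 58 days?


Start: Sunday (index 6)
(6 + 58) mod 7
= 64 mod 7
= 1
Index 1 → Tuesday

Tuesday


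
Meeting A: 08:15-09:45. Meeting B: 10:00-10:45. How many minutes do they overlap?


Meeting A: 495-585 (in minutes from midnight)
Meeting B: 600-645
Overlap start = max(495, 600) = 600
Overlap end = min(585, 645) = 585
Overlap = max(0, 585 - 600) = 0 min

0 minutes


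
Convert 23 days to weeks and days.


Weeks: 23 ÷ 7 = 3 remainder 2

3 weeks 2 days


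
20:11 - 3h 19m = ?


Start: 1211 minutes from midnight
Subtract: 199 minutes
Remaining: 1211 - 199 = 1012
Hours: 16, Minutes: 52

16:52


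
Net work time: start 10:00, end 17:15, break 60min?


6h 15m (375 minutes)

Total time = (17×60+15) - (10×60+0)
= 1035 - 600 = 435 min
Minus break: 435 - 60 = 375 min
= 6h 15m


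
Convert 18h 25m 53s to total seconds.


66353 seconds

Hours: 18 × 3600 = 64800
Minutes: 25 × 60 = 1500
Seconds: 53
Total = 64800 + 1500 + 53 = 66353


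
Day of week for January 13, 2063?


Saturday

Zeller's congruence:
q=13, m=13, k=62, j=20
h = (13 + ⌊13×14/5⌋ + 62 + ⌊62/4⌋ + ⌊20/4⌋ - 2×20) mod 7
= (13 + 36 + 62 + 15 + 5 - 40) mod 7
= 91 mod 7 = 0
h=0 → Saturday


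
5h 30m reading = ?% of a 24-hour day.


22.9%

Time: 330 minutes
Day: 1440 minutes
Percentage = (330/1440) × 100 ≈ 22.9%


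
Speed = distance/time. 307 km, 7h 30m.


Distance: 307 km
Time: 7h 30m = 450 min = 450/60 = 15/2 hours
Speed = 307 ÷ (15/2) = 307 × 2 / 15 = 614/15 ≈ 40.9 km/h

40.9 km/h


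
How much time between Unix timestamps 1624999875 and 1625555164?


Difference = 1625555164 - 1624999875 = 555289 seconds
In hours: 555289 / 3600 ≈ 154.2
In days: 555289 / 86400 ≈ 6.43

555289 seconds (154.2 hours / 6.43 days)


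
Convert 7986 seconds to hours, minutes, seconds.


Hours: 7986 ÷ 3600 = 2 remainder 786
Minutes: 786 ÷ 60 = 13 remainder 6
Seconds: 6

2h 13m 6s


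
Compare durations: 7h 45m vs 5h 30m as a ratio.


Duration 1: 465 minutes
Duration 2: 330 minutes
Ratio = 465:330
GCD = 15
Simplified = 31:22
As a decimal: 31/22 ≈ 1.41

31:22 (1.41)


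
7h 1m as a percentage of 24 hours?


Total minutes: 7×60 + 1 = 421
Day = 24×60 = 1440 minutes
Fraction = 421/1440 ≈ 0.2924
As a percentage: 421/1440 × 100 ≈ 29.24%

0.2924 (29.24%)


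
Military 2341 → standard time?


11:41 PM

Hour: 23
23 - 12 = 11 → PM


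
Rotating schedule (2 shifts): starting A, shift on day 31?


Shift A

Shifts: A, B
Start: A (index 0)
Day 31: (0 + 31 - 1) mod 2
= 30 mod 2
= 0
Index 0 → shift A


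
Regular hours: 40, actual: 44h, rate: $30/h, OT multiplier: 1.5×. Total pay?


$1380.00

Regular: 40h × $30 = $1200.00
Overtime: 44 - 40 = 4h
OT pay: 4h × $30 × 1.5 = $180.00
Total = $1200.00 + $180.00 = $1380.00


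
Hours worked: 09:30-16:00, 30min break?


Total time = (16×60+0) - (9×60+30)
= 960 - 570 = 390 min
Minus break: 390 - 30 = 360 min
= 6h 0m

6h 0m (360 minutes)


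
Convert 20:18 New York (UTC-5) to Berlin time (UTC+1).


Time difference = UTC+1 - UTC-5 = +6 hours
New hour = (20 + 6) mod 24
= 26 mod 24 = 2
Minutes unchanged → 02:18; 26 ≥ 24 → next day

02:18 (next day)


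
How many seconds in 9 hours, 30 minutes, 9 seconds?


Hours: 9 × 3600 = 32400
Minutes: 30 × 60 = 1800
Seconds: 9
Total = 32400 + 1800 + 9 = 34209

34209 seconds


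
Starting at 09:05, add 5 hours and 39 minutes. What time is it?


14:44

Start: 545 minutes from midnight
Add: 339 minutes
Total: 884 minutes
Hours: 884 ÷ 60 = 14 remainder 44


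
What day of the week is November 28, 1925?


Zeller's congruence:
q=28, m=11, k=25, j=19
h = (28 + ⌊13×12/5⌋ + 25 + ⌊25/4⌋ + ⌊19/4⌋ - 2×19) mod 7
= (28 + 31 + 25 + 6 + 4 - 38) mod 7
= 56 mod 7 = 0
h=0 → Saturday

Saturday


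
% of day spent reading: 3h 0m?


12.5%

Time: 180 minutes
Day: 1440 minutes
Percentage = (180/1440) × 100 = 12.5%


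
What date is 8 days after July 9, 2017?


Start: July 9, 2017
Add 8 days
July 9 + 8 = July 17, 2017

July 17, 2017


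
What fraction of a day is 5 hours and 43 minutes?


Total minutes: 5×60 + 43 = 343
Day = 24×60 = 1440 minutes
Fraction = 343/1440 ≈ 0.2382
As a percentage: 343/1440 × 100 ≈ 23.82%

0.2382 (23.82%)


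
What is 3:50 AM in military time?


Input: 3:50 AM
AM hour stays: 3

03:50


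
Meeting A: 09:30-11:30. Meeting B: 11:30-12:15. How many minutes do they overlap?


0 minutes

Meeting A: 570-690 (in minutes from midnight)
Meeting B: 690-735
Overlap start = max(570, 690) = 690
Overlap end = min(690, 735) = 690
Overlap = max(0, 690 - 690) = 0 min


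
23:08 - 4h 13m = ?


18:55

Start: 1388 minutes from midnight
Subtract: 253 minutes
Remaining: 1388 - 253 = 1135
Hours: 18, Minutes: 55


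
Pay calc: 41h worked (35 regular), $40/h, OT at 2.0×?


$1880.00

Regular: 35h × $40 = $1400.00
Overtime: 41 - 35 = 6h
OT pay: 6h × $40 × 2.0 = $480.00
Total = $1400.00 + $480.00 = $1880.00


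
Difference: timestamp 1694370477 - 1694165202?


Difference = 1694370477 - 1694165202 = 205275 seconds
In hours: 205275 / 3600 ≈ 57.0
In days: 205275 / 86400 ≈ 2.38

205275 seconds (57.0 hours / 2.38 days)


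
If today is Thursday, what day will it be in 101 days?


Sunday

Start: Thursday (index 3)
(3 + 101) mod 7
= 104 mod 7
= 6
Index 6 → Sunday


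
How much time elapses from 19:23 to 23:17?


3h 54m

End time in minutes: 23×60 + 17 = 1397
Start time in minutes: 19×60 + 23 = 1163
Difference = 1397 - 1163 = 234 minutes
= 3 hours 54 minutes


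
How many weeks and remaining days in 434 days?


Weeks: 434 ÷ 7 = 62 remainder 0

62 weeks 0 days


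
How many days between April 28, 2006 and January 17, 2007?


From April 28, 2006 to January 17, 2007
Rest of April 2006: 30 - 28 = 2
Full months: May 31, June 30, July 31, August 31, September 30, October 31, November 30, December 31
Days into January 2007: 17
Total = 2 + 31 + 30 + 31 + 31 + 30 + 31 + 30 + 31 + 17 = 264 days

264 days


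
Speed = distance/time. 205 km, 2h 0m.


102.5 km/h

Distance: 205 km
Time: 2 hours
Speed = 205 / 2 = 102.5 km/h


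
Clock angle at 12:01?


Hour hand (12 ≡ 0 on the dial): 0×30 + 1×0.5 = 0.5°
Minute hand = 1×6 = 6°
Difference = |0.5 - 6| = 5.5°

5.5°


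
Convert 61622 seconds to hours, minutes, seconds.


Hours: 61622 ÷ 3600 = 17 remainder 422
Minutes: 422 ÷ 60 = 7 remainder 2
Seconds: 2

17h 7m 2s


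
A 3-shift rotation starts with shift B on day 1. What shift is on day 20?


Shifts: A, B, C
Start: B (index 1)
Day 20: (1 + 20 - 1) mod 3
= 20 mod 3
= 2
Index 2 → shift C

Shift C


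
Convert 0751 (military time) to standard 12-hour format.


Hour: 7
7 < 12 → AM

7:51 AM


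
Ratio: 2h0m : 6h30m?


Duration 1: 120 minutes
Duration 2: 390 minutes
Ratio = 120:390
GCD = 30
Simplified = 4:13
As a decimal: 4/13 ≈ 0.31

4:13 (0.31)


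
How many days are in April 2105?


Month: April (month 4)
April has 30 days

30 days


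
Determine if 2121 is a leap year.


Rules: divisible by 4 AND (not by 100 OR by 400)
2121 ÷ 4 = 530 remainder 1 → not divisible by 4
Not divisible by 4 → not a leap year

No


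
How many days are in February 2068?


29 days

Month: February (month 2)
February: 28 or 29 (leap year)
2068 leap year? Yes


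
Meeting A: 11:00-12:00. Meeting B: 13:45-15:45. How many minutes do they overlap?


0 minutes

Meeting A: 660-720 (in minutes from midnight)
Meeting B: 825-945
Overlap start = max(660, 825) = 825
Overlap end = min(720, 945) = 720
Overlap = max(0, 720 - 825) = 0 min


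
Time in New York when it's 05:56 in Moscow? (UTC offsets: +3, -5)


21:56 (previous day)

Time difference = UTC-5 - UTC+3 = -8 hours
New hour = (5 -8) mod 24
= -3 mod 24 = 21
Minutes unchanged → 21:56; -3 < 0 → previous day


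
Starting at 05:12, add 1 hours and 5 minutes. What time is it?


Start: 312 minutes from midnight
Add: 65 minutes
Total: 377 minutes
Hours: 377 ÷ 60 = 6 remainder 17

06:17


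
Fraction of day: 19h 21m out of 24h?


Total minutes: 19×60 + 21 = 1161
Day = 24×60 = 1440 minutes
Fraction = 1161/1440 ≈ 0.8063
As a percentage: 1161/1440 × 100 ≈ 80.63%

0.8063 (80.63%)


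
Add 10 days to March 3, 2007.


Start: March 3, 2007
Add 10 days
March 3 + 10 = March 13, 2007

March 13, 2007


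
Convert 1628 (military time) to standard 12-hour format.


4:28 PM

Hour: 16
16 - 12 = 4 → PM


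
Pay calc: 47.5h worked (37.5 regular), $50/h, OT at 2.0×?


$2875.00

Regular: 37.5h × $50 = $1875.00
Overtime: 47.5 - 37.5 = 10.0h
OT pay: 10.0h × $50 × 2.0 = $1000.00
Total = $1875.00 + $1000.00 = $2875.00


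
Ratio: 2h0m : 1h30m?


4:3 (1.33)

Duration 1: 120 minutes
Duration 2: 90 minutes
Ratio = 120:90
GCD = 30
Simplified = 4:3
As a decimal: 4/3 ≈ 1.33


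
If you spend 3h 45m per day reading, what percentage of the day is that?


Time: 225 minutes
Day: 1440 minutes
Percentage = (225/1440) × 100 ≈ 15.6%

15.6%


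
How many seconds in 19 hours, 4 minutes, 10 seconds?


68650 seconds

Hours: 19 × 3600 = 68400
Minutes: 4 × 60 = 240
Seconds: 10
Total = 68400 + 240 + 10 = 68650


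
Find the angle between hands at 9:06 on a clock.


Hour hand = 9×30 + 6×0.5 = 273.0°
Minute hand = 6×6 = 36°
Difference = |273.0 - 36| = 237.0°
Since > 180°: 360 - 237.0 = 123.0°

123.0°


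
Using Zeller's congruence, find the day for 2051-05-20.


Zeller's congruence:
q=20, m=5, k=51, j=20
h = (20 + ⌊13×6/5⌋ + 51 + ⌊51/4⌋ + ⌊20/4⌋ - 2×20) mod 7
= (20 + 15 + 51 + 12 + 5 - 40) mod 7
= 63 mod 7 = 0
h=0 → Saturday

Saturday


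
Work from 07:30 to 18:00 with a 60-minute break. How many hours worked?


9h 30m (570 minutes)

Total time = (18×60+0) - (7×60+30)
= 1080 - 450 = 630 min
Minus break: 630 - 60 = 570 min
= 9h 30m


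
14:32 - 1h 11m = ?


13:21

Start: 872 minutes from midnight
Subtract: 71 minutes
Remaining: 872 - 71 = 801
Hours: 13, Minutes: 21


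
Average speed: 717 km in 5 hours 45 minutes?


Distance: 717 km
Time: 5h 45m = 345 min = 345/60 = 23/4 hours
Speed = 717 ÷ (23/4) = 717 × 4 / 23 = 2868/23 ≈ 124.7 km/h

124.7 km/h


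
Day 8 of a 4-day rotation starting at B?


Shift A

Shifts: A, B, C, D
Start: B (index 1)
Day 8: (1 + 8 - 1) mod 4
= 8 mod 4
= 0
Index 0 → shift A


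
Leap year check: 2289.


No

Rules: divisible by 4 AND (not by 100 OR by 400)
2289 ÷ 4 = 572 remainder 1 → not divisible by 4
Not divisible by 4 → not a leap year


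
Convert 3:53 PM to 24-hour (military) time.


15:53

Input: 3:53 PM
PM: 3 + 12 = 15


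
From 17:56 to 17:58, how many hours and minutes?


0h 2m

End time in minutes: 17×60 + 58 = 1078
Start time in minutes: 17×60 + 56 = 1076
Difference = 1078 - 1076 = 2 minutes
= 0 hours 2 minutes


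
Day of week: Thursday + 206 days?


Start: Thursday (index 3)
(3 + 206) mod 7
= 209 mod 7
= 6
Index 6 → Sunday

Sunday


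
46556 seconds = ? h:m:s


Hours: 46556 ÷ 3600 = 12 remainder 3356
Minutes: 3356 ÷ 60 = 55 remainder 56
Seconds: 56

12h 55m 56s


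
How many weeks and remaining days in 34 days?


4 weeks 6 days

Weeks: 34 ÷ 7 = 4 remainder 6


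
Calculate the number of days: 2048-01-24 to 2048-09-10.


230 days

From January 24, 2048 to September 10, 2048
Rest of January 2048: 31 - 24 = 7
Full months: February 2048 29, March 31, April 30, May 31, June 30, July 31, August 31
Days into September 2048: 10
Total = 7 + 29 + 31 + 30 + 31 + 30 + 31 + 31 + 10 = 230 days


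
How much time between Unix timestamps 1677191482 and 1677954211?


762729 seconds (211.9 hours / 8.83 days)

Difference = 1677954211 - 1677191482 = 762729 seconds
In hours: 762729 / 3600 ≈ 211.9
In days: 762729 / 86400 ≈ 8.83


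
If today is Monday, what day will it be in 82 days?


Start: Monday (index 0)
(0 + 82) mod 7
= 82 mod 7
= 5
Index 5 → Saturday

Saturday


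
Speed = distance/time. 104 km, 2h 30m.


Distance: 104 km
Time: 2h 30m = 150 min = 150/60 = 5/2 hours
Speed = 104 ÷ (5/2) = 104 × 2 / 5 = 208/5 = 41.6 km/h

41.6 km/h


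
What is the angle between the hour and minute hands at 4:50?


Hour hand = 4×30 + 50×0.5 = 145.0°
Minute hand = 50×6 = 300°
Difference = |145.0 - 300| = 155.0°

155.0°


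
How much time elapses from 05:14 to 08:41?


3h 27m

End time in minutes: 8×60 + 41 = 521
Start time in minutes: 5×60 + 14 = 314
Difference = 521 - 314 = 207 minutes
= 3 hours 27 minutes


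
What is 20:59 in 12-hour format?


Hour: 20
20 - 12 = 8 → PM

8:59 PM


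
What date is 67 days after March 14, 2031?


May 20, 2031

Start: March 14, 2031
Add 67 days
March 14 → April 1: 31 - 14 + 1 = 18 days (67 - 18 = 49 left)
April 1 → May 1: 30 - 1 + 1 = 30 days (49 - 30 = 19 left)
May 1 + 19 = May 20, 2031


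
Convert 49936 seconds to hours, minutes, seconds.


Hours: 49936 ÷ 3600 = 13 remainder 3136
Minutes: 3136 ÷ 60 = 52 remainder 16
Seconds: 16

13h 52m 16s


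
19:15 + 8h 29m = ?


Start: 1155 minutes from midnight
Add: 509 minutes
Total: 1664 minutes
Hours: 1664 ÷ 60 = 27 remainder 44
27 ≥ 24 → 27 - 24 = 3 (next day)

03:44 (next day)


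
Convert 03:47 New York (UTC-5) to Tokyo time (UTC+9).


Time difference = UTC+9 - UTC-5 = +14 hours
New hour = (3 + 14) mod 24
= 17 mod 24 = 17
Minutes unchanged → 17:47

17:47


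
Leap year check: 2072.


Rules: divisible by 4 AND (not by 100 OR by 400)
2072 ÷ 4 = 518 exactly → divisible by 4
2072 ÷ 100 = 20 remainder 72 → not divisible by 100
Divisible by 4 but not by 100 → leap year

Yes


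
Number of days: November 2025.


30 days

Month: November (month 11)
November has 30 days


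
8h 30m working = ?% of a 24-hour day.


35.4%

Time: 510 minutes
Day: 1440 minutes
Percentage = (510/1440) × 100 ≈ 35.4%


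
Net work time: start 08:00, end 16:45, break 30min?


Total time = (16×60+45) - (8×60+0)
= 1005 - 480 = 525 min
Minus break: 525 - 30 = 495 min
= 8h 15m

8h 15m (495 minutes)


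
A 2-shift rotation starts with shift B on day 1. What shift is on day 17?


Shift B

Shifts: A, B
Start: B (index 1)
Day 17: (1 + 17 - 1) mod 2
= 17 mod 2
= 1
Index 1 → shift B


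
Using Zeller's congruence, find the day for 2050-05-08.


Zeller's congruence:
q=8, m=5, k=50, j=20
h = (8 + ⌊13×6/5⌋ + 50 + ⌊50/4⌋ + ⌊20/4⌋ - 2×20) mod 7
= (8 + 15 + 50 + 12 + 5 - 40) mod 7
= 50 mod 7 = 1
h=1 → Sunday

Sunday


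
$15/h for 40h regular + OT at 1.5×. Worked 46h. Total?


$735.00

Regular: 40h × $15 = $600.00
Overtime: 46 - 40 = 6h
OT pay: 6h × $15 × 1.5 = $135.00
Total = $600.00 + $135.00 = $735.00


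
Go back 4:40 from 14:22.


Start: 862 minutes from midnight
Subtract: 280 minutes
Remaining: 862 - 280 = 582
Hours: 9, Minutes: 42

09:42


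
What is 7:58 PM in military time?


19:58

Input: 7:58 PM
PM: 7 + 12 = 19


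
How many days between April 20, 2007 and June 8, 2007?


49 days

From April 20, 2007 to June 8, 2007
Rest of April 2007: 30 - 20 = 10
Full months: May 31
Days into June 2007: 8
Total = 10 + 31 + 8 = 49 days


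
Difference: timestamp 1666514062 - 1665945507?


568555 seconds (157.9 hours / 6.58 days)

Difference = 1666514062 - 1665945507 = 568555 seconds
In hours: 568555 / 3600 ≈ 157.9
In days: 568555 / 86400 ≈ 6.58


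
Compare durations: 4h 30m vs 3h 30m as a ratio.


Duration 1: 270 minutes
Duration 2: 210 minutes
Ratio = 270:210
GCD = 30
Simplified = 9:7
As a decimal: 9/7 ≈ 1.29

9:7 (1.29)


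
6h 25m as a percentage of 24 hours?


Total minutes: 6×60 + 25 = 385
Day = 24×60 = 1440 minutes
Fraction = 385/1440 ≈ 0.2674
As a percentage: 385/1440 × 100 ≈ 26.74%

0.2674 (26.74%)


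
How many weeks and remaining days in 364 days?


52 weeks 0 days

Weeks: 364 ÷ 7 = 52 remainder 0


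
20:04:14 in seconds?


72254 seconds

Hours: 20 × 3600 = 72000
Minutes: 4 × 60 = 240
Seconds: 14
Total = 72000 + 240 + 14 = 72254


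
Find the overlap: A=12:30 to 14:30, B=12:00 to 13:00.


30 minutes

Meeting A: 750-870 (in minutes from midnight)
Meeting B: 720-780
Overlap start = max(750, 720) = 750
Overlap end = min(870, 780) = 780
Overlap = max(0, 780 - 750) = 30 min


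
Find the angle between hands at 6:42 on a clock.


Hour hand = 6×30 + 42×0.5 = 201.0°
Minute hand = 42×6 = 252°
Difference = |201.0 - 252| = 51.0°

51.0°


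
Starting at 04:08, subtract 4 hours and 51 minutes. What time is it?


Start: 248 minutes from midnight
Subtract: 291 minutes
Remaining: 248 - 291 = -43
Negative → add 24×60 = 1397
Hours: 23, Minutes: 17

23:17


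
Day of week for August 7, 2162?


Saturday

Zeller's congruence:
q=7, m=8, k=62, j=21
h = (7 + ⌊13×9/5⌋ + 62 + ⌊62/4⌋ + ⌊21/4⌋ - 2×21) mod 7
= (7 + 23 + 62 + 15 + 5 - 42) mod 7
= 70 mod 7 = 0
h=0 → Saturday


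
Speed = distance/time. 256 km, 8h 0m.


32.0 km/h

Distance: 256 km
Time: 8 hours
Speed = 256 / 8 = 32.0 km/h


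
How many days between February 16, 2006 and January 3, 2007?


321 days

From February 16, 2006 to January 3, 2007
Rest of February 2006: 28 - 16 = 12
Full months: March 31, April 30, May 31, June 30, July 31, August 31, September 30, October 31, November 30, December 31
Days into January 2007: 3
Total = 12 + 31 + 30 + 31 + 30 + 31 + 31 + 30 + 31 + 30 + 31 + 3 = 321 days


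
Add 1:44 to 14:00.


15:44

Start: 840 minutes from midnight
Add: 104 minutes
Total: 944 minutes
Hours: 944 ÷ 60 = 15 remainder 44


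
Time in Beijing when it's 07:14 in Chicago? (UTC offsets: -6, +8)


Time difference = UTC+8 - UTC-6 = +14 hours
New hour = (7 + 14) mod 24
= 21 mod 24 = 21
Minutes unchanged → 21:14

21:14


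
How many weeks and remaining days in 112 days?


Weeks: 112 ÷ 7 = 16 remainder 0

16 weeks 0 days


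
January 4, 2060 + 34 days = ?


Start: January 4, 2060
Add 34 days
January 4 → February 1: 31 - 4 + 1 = 28 days (34 - 28 = 6 left)
February 1 + 6 = February 7, 2060

February 7, 2060


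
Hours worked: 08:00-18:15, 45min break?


Total time = (18×60+15) - (8×60+0)
= 1095 - 480 = 615 min
Minus break: 615 - 45 = 570 min
= 9h 30m

9h 30m (570 minutes)


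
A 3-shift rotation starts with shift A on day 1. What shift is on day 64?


Shifts: A, B, C
Start: A (index 0)
Day 64: (0 + 64 - 1) mod 3
= 63 mod 3
= 0
Index 0 → shift A

Shift A


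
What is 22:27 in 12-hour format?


Hour: 22
22 - 12 = 10 → PM

10:27 PM


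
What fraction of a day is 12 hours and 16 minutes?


0.5111 (51.11%)

Total minutes: 12×60 + 16 = 736
Day = 24×60 = 1440 minutes
Fraction = 736/1440 ≈ 0.5111
As a percentage: 736/1440 × 100 ≈ 51.11%


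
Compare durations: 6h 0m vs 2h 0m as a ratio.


3:1 (3.00)

Duration 1: 360 minutes
Duration 2: 120 minutes
Ratio = 360:120
GCD = 120
Simplified = 3:1
As a decimal: 3/1 = 3.00


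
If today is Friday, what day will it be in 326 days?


Start: Friday (index 4)
(4 + 326) mod 7
= 330 mod 7
= 1
Index 1 → Tuesday

Tuesday


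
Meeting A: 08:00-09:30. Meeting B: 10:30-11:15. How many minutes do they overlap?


Meeting A: 480-570 (in minutes from midnight)
Meeting B: 630-675
Overlap start = max(480, 630) = 630
Overlap end = min(570, 675) = 570
Overlap = max(0, 570 - 630) = 0 min

0 minutes


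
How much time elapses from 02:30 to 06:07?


3h 37m

End time in minutes: 6×60 + 7 = 367
Start time in minutes: 2×60 + 30 = 150
Difference = 367 - 150 = 217 minutes
= 3 hours 37 minutes


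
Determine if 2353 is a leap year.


Rules: divisible by 4 AND (not by 100 OR by 400)
2353 ÷ 4 = 588 remainder 1 → not divisible by 4
Not divisible by 4 → not a leap year

No


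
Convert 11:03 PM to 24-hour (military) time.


23:03

Input: 11:03 PM
PM: 11 + 12 = 23


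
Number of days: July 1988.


31 days

Month: July (month 7)
July has 31 days


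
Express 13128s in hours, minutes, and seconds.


3h 38m 48s

Hours: 13128 ÷ 3600 = 3 remainder 2328
Minutes: 2328 ÷ 60 = 38 remainder 48
Seconds: 48


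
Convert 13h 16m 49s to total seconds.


47809 seconds

Hours: 13 × 3600 = 46800
Minutes: 16 × 60 = 960
Seconds: 49
Total = 46800 + 960 + 49 = 47809


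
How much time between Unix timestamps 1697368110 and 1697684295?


316185 seconds (87.8 hours / 3.66 days)

Difference = 1697684295 - 1697368110 = 316185 seconds
In hours: 316185 / 3600 ≈ 87.8
In days: 316185 / 86400 ≈ 3.66


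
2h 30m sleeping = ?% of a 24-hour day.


10.4%

Time: 150 minutes
Day: 1440 minutes
Percentage = (150/1440) × 100 ≈ 10.4%


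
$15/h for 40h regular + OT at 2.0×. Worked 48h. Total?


$840.00

Regular: 40h × $15 = $600.00
Overtime: 48 - 40 = 8h
OT pay: 8h × $15 × 2.0 = $240.00
Total = $600.00 + $240.00 = $840.00


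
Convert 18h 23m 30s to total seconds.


Hours: 18 × 3600 = 64800
Minutes: 23 × 60 = 1380
Seconds: 30
Total = 64800 + 1380 + 30 = 66210

66210 seconds


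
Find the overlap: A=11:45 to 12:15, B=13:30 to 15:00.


Meeting A: 705-735 (in minutes from midnight)
Meeting B: 810-900
Overlap start = max(705, 810) = 810
Overlap end = min(735, 900) = 735
Overlap = max(0, 735 - 810) = 0 min

0 minutes


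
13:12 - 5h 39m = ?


Start: 792 minutes from midnight
Subtract: 339 minutes
Remaining: 792 - 339 = 453
Hours: 7, Minutes: 33

07:33


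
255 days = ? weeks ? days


Weeks: 255 ÷ 7 = 36 remainder 3

36 weeks 3 days


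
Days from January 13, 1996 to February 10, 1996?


28 days

From January 13, 1996 to February 10, 1996
Rest of January 1996: 31 - 13 = 18
Days into February 1996: 10
Total = 18 + 10 = 28 days


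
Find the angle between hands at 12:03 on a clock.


16.5°

Hour hand (12 ≡ 0 on the dial): 0×30 + 3×0.5 = 1.5°
Minute hand = 3×6 = 18°
Difference = |1.5 - 18| = 16.5°


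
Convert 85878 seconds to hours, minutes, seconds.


Hours: 85878 ÷ 3600 = 23 remainder 3078
Minutes: 3078 ÷ 60 = 51 remainder 18
Seconds: 18

23h 51m 18s


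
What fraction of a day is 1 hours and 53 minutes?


Total minutes: 1×60 + 53 = 113
Day = 24×60 = 1440 minutes
Fraction = 113/1440 ≈ 0.0785
As a percentage: 113/1440 × 100 ≈ 7.85%

0.0785 (7.85%)


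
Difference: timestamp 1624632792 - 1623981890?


Difference = 1624632792 - 1623981890 = 650902 seconds
In hours: 650902 / 3600 ≈ 180.8
In days: 650902 / 86400 ≈ 7.53

650902 seconds (180.8 hours / 7.53 days)


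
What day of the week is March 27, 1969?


Zeller's congruence:
q=27, m=3, k=69, j=19
h = (27 + ⌊13×4/5⌋ + 69 + ⌊69/4⌋ + ⌊19/4⌋ - 2×19) mod 7
= (27 + 10 + 69 + 17 + 4 - 38) mod 7
= 89 mod 7 = 5
h=5 → Thursday

Thursday


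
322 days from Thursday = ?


Start: Thursday (index 3)
(3 + 322) mod 7
= 325 mod 7
= 3
Index 3 → Thursday

Thursday


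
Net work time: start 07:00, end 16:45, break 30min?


Total time = (16×60+45) - (7×60+0)
= 1005 - 420 = 585 min
Minus break: 585 - 30 = 555 min
= 9h 15m

9h 15m (555 minutes)


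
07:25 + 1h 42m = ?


09:07

Start: 445 minutes from midnight
Add: 102 minutes
Total: 547 minutes
Hours: 547 ÷ 60 = 9 remainder 7


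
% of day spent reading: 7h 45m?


32.3%

Time: 465 minutes
Day: 1440 minutes
Percentage = (465/1440) × 100 ≈ 32.3%


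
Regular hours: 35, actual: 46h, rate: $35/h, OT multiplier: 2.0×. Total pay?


Regular: 35h × $35 = $1225.00
Overtime: 46 - 35 = 11h
OT pay: 11h × $35 × 2.0 = $770.00
Total = $1225.00 + $770.00 = $1995.00

$1995.00


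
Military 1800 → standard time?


6:00 PM

Hour: 18
18 - 12 = 6 → PM


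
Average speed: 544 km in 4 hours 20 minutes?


Distance: 544 km
Time: 4h 20m = 260 min = 260/60 = 13/3 hours
Speed = 544 ÷ (13/3) = 544 × 3 / 13 = 1632/13 ≈ 125.5 km/h

125.5 km/h


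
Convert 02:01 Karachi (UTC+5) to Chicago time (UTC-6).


15:01 (previous day)

Time difference = UTC-6 - UTC+5 = -11 hours
New hour = (2 -11) mod 24
= -9 mod 24 = 15
Minutes unchanged → 15:01; -9 < 0 → previous day


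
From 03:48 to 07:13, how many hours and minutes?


3h 25m

End time in minutes: 7×60 + 13 = 433
Start time in minutes: 3×60 + 48 = 228
Difference = 433 - 228 = 205 minutes
= 3 hours 25 minutes


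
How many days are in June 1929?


30 days

Month: June (month 6)
June has 30 days


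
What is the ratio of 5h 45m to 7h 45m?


23:31 (0.74)

Duration 1: 345 minutes
Duration 2: 465 minutes
Ratio = 345:465
GCD = 15
Simplified = 23:31
As a decimal: 23/31 ≈ 0.74


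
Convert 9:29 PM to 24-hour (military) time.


21:29

Input: 9:29 PM
PM: 9 + 12 = 21


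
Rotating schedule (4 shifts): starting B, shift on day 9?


Shift B

Shifts: A, B, C, D
Start: B (index 1)
Day 9: (1 + 9 - 1) mod 4
= 9 mod 4
= 1
Index 1 → shift B


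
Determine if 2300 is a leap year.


Rules: divisible by 4 AND (not by 100 OR by 400)
2300 ÷ 4 = 575 exactly → divisible by 4
2300 ÷ 100 = 23 exactly → divisible by 100
2300 ÷ 400 = 5 remainder 300 → not divisible by 400
Divisible by 100 but not by 400 → not a leap year

No


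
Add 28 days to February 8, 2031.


Start: February 8, 2031
Add 28 days
February 8 → March 1: 28 - 8 + 1 = 21 days (28 - 21 = 7 left)
March 1 + 7 = March 8, 2031

March 8, 2031


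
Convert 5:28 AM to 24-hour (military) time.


05:28

Input: 5:28 AM
AM hour stays: 5


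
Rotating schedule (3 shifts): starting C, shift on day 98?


Shift A

Shifts: A, B, C
Start: C (index 2)
Day 98: (2 + 98 - 1) mod 3
= 99 mod 3
= 0
Index 0 → shift A


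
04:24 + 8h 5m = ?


12:29

Start: 264 minutes from midnight
Add: 485 minutes
Total: 749 minutes
Hours: 749 ÷ 60 = 12 remainder 29


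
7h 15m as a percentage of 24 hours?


Total minutes: 7×60 + 15 = 435
Day = 24×60 = 1440 minutes
Fraction = 435/1440 ≈ 0.3021
As a percentage: 435/1440 × 100 ≈ 30.21%

0.3021 (30.21%)


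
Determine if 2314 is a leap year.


Rules: divisible by 4 AND (not by 100 OR by 400)
2314 ÷ 4 = 578 remainder 2 → not divisible by 4
Not divisible by 4 → not a leap year

No


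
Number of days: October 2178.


Month: October (month 10)
October has 31 days

31 days


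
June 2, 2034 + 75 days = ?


August 16, 2034

Start: June 2, 2034
Add 75 days
June 2 → July 1: 30 - 2 + 1 = 29 days (75 - 29 = 46 left)
July 1 → August 1: 31 - 1 + 1 = 31 days (46 - 31 = 15 left)
August 1 + 15 = August 16, 2034


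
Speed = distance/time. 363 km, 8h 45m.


41.5 km/h

Distance: 363 km
Time: 8h 45m = 525 min = 525/60 = 35/4 hours
Speed = 363 ÷ (35/4) = 363 × 4 / 35 = 1452/35 ≈ 41.5 km/h


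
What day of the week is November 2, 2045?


Thursday

Zeller's congruence:
q=2, m=11, k=45, j=20
h = (2 + ⌊13×12/5⌋ + 45 + ⌊45/4⌋ + ⌊20/4⌋ - 2×20) mod 7
= (2 + 31 + 45 + 11 + 5 - 40) mod 7
= 54 mod 7 = 5
h=5 → Thursday


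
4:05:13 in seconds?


Hours: 4 × 3600 = 14400
Minutes: 5 × 60 = 300
Seconds: 13
Total = 14400 + 300 + 13 = 14713

14713 seconds


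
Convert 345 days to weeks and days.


Weeks: 345 ÷ 7 = 49 remainder 2

49 weeks 2 days


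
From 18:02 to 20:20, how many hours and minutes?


End time in minutes: 20×60 + 20 = 1220
Start time in minutes: 18×60 + 2 = 1082
Difference = 1220 - 1082 = 138 minutes
= 2 hours 18 minutes

2h 18m


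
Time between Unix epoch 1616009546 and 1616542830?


533284 seconds (148.1 hours / 6.17 days)

Difference = 1616542830 - 1616009546 = 533284 seconds
In hours: 533284 / 3600 ≈ 148.1
In days: 533284 / 86400 ≈ 6.17


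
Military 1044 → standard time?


10:44 AM

Hour: 10
10 < 12 → AM


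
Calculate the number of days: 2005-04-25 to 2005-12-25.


From April 25, 2005 to December 25, 2005
Rest of April 2005: 30 - 25 = 5
Full months: May 31, June 30, July 31, August 31, September 30, October 31, November 30
Days into December 2005: 25
Total = 5 + 31 + 30 + 31 + 31 + 30 + 31 + 30 + 25 = 244 days

244 days


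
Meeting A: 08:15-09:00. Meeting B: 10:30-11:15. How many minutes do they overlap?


Meeting A: 495-540 (in minutes from midnight)
Meeting B: 630-675
Overlap start = max(495, 630) = 630
Overlap end = min(540, 675) = 540
Overlap = max(0, 540 - 630) = 0 min

0 minutes


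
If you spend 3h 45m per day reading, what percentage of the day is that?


Time: 225 minutes
Day: 1440 minutes
Percentage = (225/1440) × 100 ≈ 15.6%

15.6%


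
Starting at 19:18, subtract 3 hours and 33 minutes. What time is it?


15:45

Start: 1158 minutes from midnight
Subtract: 213 minutes
Remaining: 1158 - 213 = 945
Hours: 15, Minutes: 45


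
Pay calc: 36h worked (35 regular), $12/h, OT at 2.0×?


$444.00

Regular: 35h × $12 = $420.00
Overtime: 36 - 35 = 1h
OT pay: 1h × $12 × 2.0 = $24.00
Total = $420.00 + $24.00 = $444.00


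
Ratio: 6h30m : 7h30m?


Duration 1: 390 minutes
Duration 2: 450 minutes
Ratio = 390:450
GCD = 30
Simplified = 13:15
As a decimal: 13/15 ≈ 0.87

13:15 (0.87)


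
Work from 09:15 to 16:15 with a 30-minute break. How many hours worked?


Total time = (16×60+15) - (9×60+15)
= 975 - 555 = 420 min
Minus break: 420 - 30 = 390 min
= 6h 30m

6h 30m (390 minutes)


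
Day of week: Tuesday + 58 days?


Start: Tuesday (index 1)
(1 + 58) mod 7
= 59 mod 7
= 3
Index 3 → Thursday

Thursday


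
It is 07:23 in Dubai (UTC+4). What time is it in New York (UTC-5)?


22:23 (previous day)

Time difference = UTC-5 - UTC+4 = -9 hours
New hour = (7 -9) mod 24
= -2 mod 24 = 22
Minutes unchanged → 22:23; -2 < 0 → previous day


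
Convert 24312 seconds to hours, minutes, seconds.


Hours: 24312 ÷ 3600 = 6 remainder 2712
Minutes: 2712 ÷ 60 = 45 remainder 12
Seconds: 12

6h 45m 12s


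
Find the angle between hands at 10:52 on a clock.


14.0°

Hour hand = 10×30 + 52×0.5 = 326.0°
Minute hand = 52×6 = 312°
Difference = |326.0 - 312| = 14.0°


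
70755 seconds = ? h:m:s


Hours: 70755 ÷ 3600 = 19 remainder 2355
Minutes: 2355 ÷ 60 = 39 remainder 15
Seconds: 15

19h 39m 15s


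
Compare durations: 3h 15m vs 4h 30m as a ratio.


Duration 1: 195 minutes
Duration 2: 270 minutes
Ratio = 195:270
GCD = 15
Simplified = 13:18
As a decimal: 13/18 ≈ 0.72

13:18 (0.72)


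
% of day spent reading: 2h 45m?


11.5%

Time: 165 minutes
Day: 1440 minutes
Percentage = (165/1440) × 100 ≈ 11.5%


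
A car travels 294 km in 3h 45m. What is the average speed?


Distance: 294 km
Time: 3h 45m = 225 min = 225/60 = 15/4 hours
Speed = 294 ÷ (15/4) = 294 × 4 / 15 = 1176/15 = 78.4 km/h

78.4 km/h


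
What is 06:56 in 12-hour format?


6:56 AM

Hour: 6
6 < 12 → AM


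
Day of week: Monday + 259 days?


Start: Monday (index 0)
(0 + 259) mod 7
= 259 mod 7
= 0
Index 0 → Monday

Monday


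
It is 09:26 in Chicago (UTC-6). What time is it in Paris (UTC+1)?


16:26

Time difference = UTC+1 - UTC-6 = +7 hours
New hour = (9 + 7) mod 24
= 16 mod 24 = 16
Minutes unchanged → 16:26


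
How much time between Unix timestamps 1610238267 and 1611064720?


826453 seconds (229.6 hours / 9.57 days)

Difference = 1611064720 - 1610238267 = 826453 seconds
In hours: 826453 / 3600 ≈ 229.6
In days: 826453 / 86400 ≈ 9.57


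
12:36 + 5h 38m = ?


18:14

Start: 756 minutes from midnight
Add: 338 minutes
Total: 1094 minutes
Hours: 1094 ÷ 60 = 18 remainder 14


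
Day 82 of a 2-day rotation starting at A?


Shifts: A, B
Start: A (index 0)
Day 82: (0 + 82 - 1) mod 2
= 81 mod 2
= 1
Index 1 → shift B

Shift B


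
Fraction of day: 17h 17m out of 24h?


0.7201 (72.01%)

Total minutes: 17×60 + 17 = 1037
Day = 24×60 = 1440 minutes
Fraction = 1037/1440 ≈ 0.7201
As a percentage: 1037/1440 × 100 ≈ 72.01%


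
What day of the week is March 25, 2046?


Zeller's congruence:
q=25, m=3, k=46, j=20
h = (25 + ⌊13×4/5⌋ + 46 + ⌊46/4⌋ + ⌊20/4⌋ - 2×20) mod 7
= (25 + 10 + 46 + 11 + 5 - 40) mod 7
= 57 mod 7 = 1
h=1 → Sunday

Sunday


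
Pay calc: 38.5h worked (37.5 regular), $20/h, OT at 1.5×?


$780.00

Regular: 37.5h × $20 = $750.00
Overtime: 38.5 - 37.5 = 1.0h
OT pay: 1.0h × $20 × 1.5 = $30.00
Total = $750.00 + $30.00 = $780.00


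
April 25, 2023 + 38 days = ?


June 2, 2023

Start: April 25, 2023
Add 38 days
April 25 → May 1: 30 - 25 + 1 = 6 days (38 - 6 = 32 left)
May 1 → June 1: 31 - 1 + 1 = 31 days (32 - 31 = 1 left)
June 1 + 1 = June 2, 2023


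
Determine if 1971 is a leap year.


Rules: divisible by 4 AND (not by 100 OR by 400)
1971 ÷ 4 = 492 remainder 3 → not divisible by 4
Not divisible by 4 → not a leap year

No


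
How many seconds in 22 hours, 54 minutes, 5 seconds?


Hours: 22 × 3600 = 79200
Minutes: 54 × 60 = 3240
Seconds: 5
Total = 79200 + 3240 + 5 = 82445

82445 seconds


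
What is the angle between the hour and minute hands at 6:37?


23.5°

Hour hand = 6×30 + 37×0.5 = 198.5°
Minute hand = 37×6 = 222°
Difference = |198.5 - 222| = 23.5°


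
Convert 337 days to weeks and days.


48 weeks 1 days

Weeks: 337 ÷ 7 = 48 remainder 1


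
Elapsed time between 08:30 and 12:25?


End time in minutes: 12×60 + 25 = 745
Start time in minutes: 8×60 + 30 = 510
Difference = 745 - 510 = 235 minutes
= 3 hours 55 minutes

3h 55m


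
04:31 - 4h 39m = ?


23:52

Start: 271 minutes from midnight
Subtract: 279 minutes
Remaining: 271 - 279 = -8
Negative → add 24×60 = 1432
Hours: 23, Minutes: 52


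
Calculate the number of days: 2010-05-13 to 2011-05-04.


From May 13, 2010 to May 4, 2011
Rest of May 2010: 31 - 13 = 18
Full months: June 30, July 31, August 31, September 30, October 31, November 30, December 31, January 31, February 2011 28, March 31, April 30
Days into May 2011: 4
Total = 18 + 30 + 31 + 31 + 30 + 31 + 30 + 31 + 31 + 28 + 31 + 30 + 4 = 356 days

356 days


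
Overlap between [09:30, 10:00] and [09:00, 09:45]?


Meeting A: 570-600 (in minutes from midnight)
Meeting B: 540-585
Overlap start = max(570, 540) = 570
Overlap end = min(600, 585) = 585
Overlap = max(0, 585 - 570) = 15 min

15 minutes


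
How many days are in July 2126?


31 days

Month: July (month 7)
July has 31 days


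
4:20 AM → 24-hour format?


Input: 4:20 AM
AM hour stays: 4

04:20


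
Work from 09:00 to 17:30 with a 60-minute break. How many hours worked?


7h 30m (450 minutes)

Total time = (17×60+30) - (9×60+0)
= 1050 - 540 = 510 min
Minus break: 510 - 60 = 450 min
= 7h 30m


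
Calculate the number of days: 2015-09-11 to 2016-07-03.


From September 11, 2015 to July 3, 2016
Rest of September 2015: 30 - 11 = 19
Full months: October 31, November 30, December 31, January 31, February 2016 29, March 31, April 30, May 31, June 30
Days into July 2016: 3
Total = 19 + 31 + 30 + 31 + 31 + 29 + 31 + 30 + 31 + 30 + 3 = 296 days

296 days


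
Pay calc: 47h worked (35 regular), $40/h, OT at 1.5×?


Regular: 35h × $40 = $1400.00
Overtime: 47 - 35 = 12h
OT pay: 12h × $40 × 1.5 = $720.00
Total = $1400.00 + $720.00 = $2120.00

$2120.00


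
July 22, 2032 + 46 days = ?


September 6, 2032

Start: July 22, 2032
Add 46 days
July 22 → August 1: 31 - 22 + 1 = 10 days (46 - 10 = 36 left)
August 1 → September 1: 31 - 1 + 1 = 31 days (36 - 31 = 5 left)
September 1 + 5 = September 6, 2032


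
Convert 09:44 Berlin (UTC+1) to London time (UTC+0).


Time difference = UTC+0 - UTC+1 = -1 hours
New hour = (9 -1) mod 24
= 8 mod 24 = 8
Minutes unchanged → 08:44

08:44


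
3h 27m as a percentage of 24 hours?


Total minutes: 3×60 + 27 = 207
Day = 24×60 = 1440 minutes
Fraction = 207/1440 ≈ 0.1438
As a percentage: 207/1440 × 100 ≈ 14.38%

0.1438 (14.38%)


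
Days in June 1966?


Month: June (month 6)
June has 30 days

30 days


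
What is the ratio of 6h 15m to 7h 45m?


25:31 (0.81)

Duration 1: 375 minutes
Duration 2: 465 minutes
Ratio = 375:465
GCD = 15
Simplified = 25:31
As a decimal: 25/31 ≈ 0.81
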